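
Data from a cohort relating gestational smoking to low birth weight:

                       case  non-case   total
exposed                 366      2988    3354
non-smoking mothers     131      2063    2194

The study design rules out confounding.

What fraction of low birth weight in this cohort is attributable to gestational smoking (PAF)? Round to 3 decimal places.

PAF ≈ 0.333

p₁ = P(outcome | exposed) = 366/3354 = 0.10912
p₀ = P(outcome | unexposed) = 131/2194 = 0.059708
Exposure prevalence π = 3354/5548 = 0.60454; overall risk P(Y=1) = 0.089582.
Under exogeneity, PAF = [P(Y=1) − p₀]/P(Y=1).
PAF = (0.089582 − 0.059708) / 0.089582 ≈ 0.3335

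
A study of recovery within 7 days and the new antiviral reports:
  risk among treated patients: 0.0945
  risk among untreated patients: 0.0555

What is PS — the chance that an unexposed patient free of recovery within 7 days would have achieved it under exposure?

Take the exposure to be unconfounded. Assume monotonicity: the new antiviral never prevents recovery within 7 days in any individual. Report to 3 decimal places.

PS ≈ 0.041

Let p₁ = 0.0945, p₀ = 0.0555.
Under exogeneity and monotonicity, PS = (p₁ − p₀) / (1 − p₀).
PS = (0.0945 − 0.0555) / (1 − 0.0555) = 0.039 / 0.9445 ≈ 0.0413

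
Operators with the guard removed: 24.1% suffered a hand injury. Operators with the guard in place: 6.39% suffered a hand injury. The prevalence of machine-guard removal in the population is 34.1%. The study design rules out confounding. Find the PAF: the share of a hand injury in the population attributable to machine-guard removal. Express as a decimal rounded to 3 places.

p₁ = 0.241, p₀ = 0.0639.
Overall risk P(Y=1) = π·p₁ + (1−π)·p₀ = 0.341×0.241 + 0.659×0.0639 = 0.12429.
Under exogeneity, PAF = [P(Y=1) − p₀] / P(Y=1).
PAF = (0.12429 − 0.0639) / 0.12429 ≈ 0.4859

PAF ≈ 0.486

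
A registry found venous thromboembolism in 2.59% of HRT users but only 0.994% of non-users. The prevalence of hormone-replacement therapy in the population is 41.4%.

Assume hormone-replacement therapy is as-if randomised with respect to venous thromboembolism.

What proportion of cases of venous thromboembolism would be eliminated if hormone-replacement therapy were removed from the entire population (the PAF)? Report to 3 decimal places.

PAF ≈ 0.399

p₁ = 0.0259, p₀ = 0.00994.
Overall risk P(Y=1) = π·p₁ + (1−π)·p₀ = 0.414×0.0259 + 0.586×0.00994 = 0.016547.
Under exogeneity, PAF = [P(Y=1) − p₀] / P(Y=1).
PAF = (0.016547 − 0.00994) / 0.016547 ≈ 0.3993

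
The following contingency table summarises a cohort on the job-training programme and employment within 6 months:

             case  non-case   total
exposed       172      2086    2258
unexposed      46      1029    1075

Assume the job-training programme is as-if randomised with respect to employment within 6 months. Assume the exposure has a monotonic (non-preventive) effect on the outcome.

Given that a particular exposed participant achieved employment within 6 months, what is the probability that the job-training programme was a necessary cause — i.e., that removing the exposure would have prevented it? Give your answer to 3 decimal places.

p₁ = P(outcome | exposed) = 172/2258 = 0.076174
p₀ = P(outcome | unexposed) = 46/1075 = 0.042791
Under exogeneity and monotonicity, PN = (p₁ − p₀) / p₁.
PN = (0.076174 − 0.042791) / 0.076174 = 0.033383 / 0.076174 ≈ 0.4382

PN ≈ 0.438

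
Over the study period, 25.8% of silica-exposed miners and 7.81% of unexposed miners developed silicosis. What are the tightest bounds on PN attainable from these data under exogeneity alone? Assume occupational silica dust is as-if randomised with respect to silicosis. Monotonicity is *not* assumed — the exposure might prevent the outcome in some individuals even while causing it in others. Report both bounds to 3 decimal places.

p₁ = 0.258, p₀ = 0.0781.
Under exogeneity alone the bounds on PN are max{0,(p₁−p₀)/p₁} ≤ PN ≤ min{1,(1−p₀)/p₁}.
  lower = (p₁ − p₀)/p₁ = 0.1799 / 0.258 ≈ 0.6973
  upper = min{1, (1 − p₀)/p₁} = 0.9219 / 0.258 ≈ 3.5733 → capped at 1

0.697 ≤ PN ≤ 1.000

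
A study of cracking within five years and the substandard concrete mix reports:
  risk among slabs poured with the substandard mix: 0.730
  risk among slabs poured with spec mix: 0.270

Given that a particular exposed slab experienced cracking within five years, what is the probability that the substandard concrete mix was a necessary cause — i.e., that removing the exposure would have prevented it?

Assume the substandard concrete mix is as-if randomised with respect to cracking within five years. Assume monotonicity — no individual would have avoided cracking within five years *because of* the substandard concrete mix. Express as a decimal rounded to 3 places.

PN ≈ 0.630

Let p₁ = 0.73, p₀ = 0.27.
Under exogeneity and monotonicity, PN = (p₁ − p₀) / p₁.
PN = (0.73 − 0.27) / 0.73 = 0.46 / 0.73 ≈ 0.6301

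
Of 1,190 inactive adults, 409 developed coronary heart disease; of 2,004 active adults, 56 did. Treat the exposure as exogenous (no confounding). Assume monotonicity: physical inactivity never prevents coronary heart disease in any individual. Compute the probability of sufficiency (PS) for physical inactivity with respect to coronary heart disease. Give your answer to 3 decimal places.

p₁ = P(outcome | exposed) = 409/1190 = 0.3437
p₀ = P(outcome | unexposed) = 56/2004 = 0.027944
Under exogeneity and monotonicity, PS = (p₁ − p₀) / (1 − p₀).
PS = (0.3437 − 0.027944) / (1 − 0.027944) = 0.31575 / 0.97206 ≈ 0.3248

PS ≈ 0.325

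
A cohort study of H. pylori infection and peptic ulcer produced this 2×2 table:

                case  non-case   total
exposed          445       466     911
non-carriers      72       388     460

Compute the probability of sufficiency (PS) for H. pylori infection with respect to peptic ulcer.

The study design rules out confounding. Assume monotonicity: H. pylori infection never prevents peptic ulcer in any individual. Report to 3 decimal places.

p₁ = P(outcome | exposed) = 445/911 = 0.48847
p₀ = P(outcome | unexposed) = 72/460 = 0.15652
Under exogeneity and monotonicity, PS = (p₁ − p₀)/(1 − p₀).
PS = (0.48847 − 0.15652) / 0.84348 ≈ 0.3936

PS ≈ 0.394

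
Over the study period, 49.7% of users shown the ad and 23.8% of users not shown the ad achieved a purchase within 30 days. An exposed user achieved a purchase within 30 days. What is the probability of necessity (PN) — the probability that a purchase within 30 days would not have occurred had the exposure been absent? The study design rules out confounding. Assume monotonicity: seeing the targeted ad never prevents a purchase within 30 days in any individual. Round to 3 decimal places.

PN ≈ 0.521

p₁ = 0.497, p₀ = 0.238.
Under exogeneity and monotonicity, PN = (p₁ − p₀) / p₁.
PN = (0.497 − 0.238) / 0.497 = 0.259 / 0.497 ≈ 0.5211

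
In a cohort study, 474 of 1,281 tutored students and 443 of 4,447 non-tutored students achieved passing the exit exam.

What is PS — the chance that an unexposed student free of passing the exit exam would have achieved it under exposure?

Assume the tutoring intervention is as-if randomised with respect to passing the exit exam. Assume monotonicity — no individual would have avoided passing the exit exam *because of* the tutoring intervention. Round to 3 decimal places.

p₁ = P(outcome | exposed) = 474/1281 = 0.37002
p₀ = P(outcome | unexposed) = 443/4447 = 0.099618
Under exogeneity and monotonicity, PS = (p₁ − p₀) / (1 − p₀).
PS = (0.37002 − 0.099618) / (1 − 0.099618) = 0.27041 / 0.90038 ≈ 0.3003

PS ≈ 0.300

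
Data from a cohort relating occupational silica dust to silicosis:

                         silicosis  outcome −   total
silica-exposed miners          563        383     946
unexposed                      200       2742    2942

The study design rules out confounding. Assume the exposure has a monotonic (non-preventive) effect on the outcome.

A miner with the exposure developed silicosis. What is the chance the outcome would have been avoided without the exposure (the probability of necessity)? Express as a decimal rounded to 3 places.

PN ≈ 0.886

p₁ = P(outcome | exposed) = 563/946 = 0.59514
p₀ = P(outcome | unexposed) = 200/2942 = 0.067981
Under exogeneity and monotonicity, PN = (p₁ − p₀)/p₁.
PN = (0.59514 − 0.067981) / 0.59514 ≈ 0.8858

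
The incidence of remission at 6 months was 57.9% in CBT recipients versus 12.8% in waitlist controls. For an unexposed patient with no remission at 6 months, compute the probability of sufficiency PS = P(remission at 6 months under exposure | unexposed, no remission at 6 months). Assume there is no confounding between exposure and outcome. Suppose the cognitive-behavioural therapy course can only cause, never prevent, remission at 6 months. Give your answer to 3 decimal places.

p₁ = 0.579, p₀ = 0.128.
Under exogeneity and monotonicity, PS = (p₁ − p₀) / (1 − p₀).
PS = (0.579 − 0.128) / (1 − 0.128) = 0.451 / 0.872 ≈ 0.5172

PS ≈ 0.517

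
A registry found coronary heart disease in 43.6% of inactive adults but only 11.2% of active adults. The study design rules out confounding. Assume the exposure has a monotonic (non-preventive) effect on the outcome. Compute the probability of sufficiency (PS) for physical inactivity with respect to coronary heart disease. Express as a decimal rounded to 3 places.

PS ≈ 0.365

p₁ = 0.436, p₀ = 0.112.
Under exogeneity and monotonicity, PS = (p₁ − p₀) / (1 − p₀).
PS = (0.436 − 0.112) / (1 − 0.112) = 0.324 / 0.888 ≈ 0.3649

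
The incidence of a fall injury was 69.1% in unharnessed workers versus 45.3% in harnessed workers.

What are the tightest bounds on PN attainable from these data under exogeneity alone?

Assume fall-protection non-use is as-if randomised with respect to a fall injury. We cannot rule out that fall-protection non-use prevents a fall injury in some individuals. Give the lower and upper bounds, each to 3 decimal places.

p₁ = 0.691, p₀ = 0.453.
Under exogeneity alone the bounds on PN are max{0,(p₁−p₀)/p₁} ≤ PN ≤ min{1,(1−p₀)/p₁}.
  lower = (p₁ − p₀)/p₁ = 0.238 / 0.691 ≈ 0.3444
  upper = min{1, (1 − p₀)/p₁} = 0.547 / 0.691 ≈ 0.7916

0.344 ≤ PN ≤ 0.792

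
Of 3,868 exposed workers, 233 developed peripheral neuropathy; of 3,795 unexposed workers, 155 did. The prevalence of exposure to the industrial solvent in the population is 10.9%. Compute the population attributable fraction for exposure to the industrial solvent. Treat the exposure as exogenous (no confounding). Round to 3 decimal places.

PAF ≈ 0.049

p₁ = P(outcome | exposed) = 233/3868 = 0.060238
p₀ = P(outcome | unexposed) = 155/3795 = 0.040843
Overall risk P(Y=1) = π·p₁ + (1−π)·p₀ = 0.109×0.060238 + 0.891×0.040843 = 0.042957.
Under exogeneity, PAF = [P(Y=1) − p₀] / P(Y=1).
PAF = (0.042957 − 0.040843) / 0.042957 ≈ 0.0492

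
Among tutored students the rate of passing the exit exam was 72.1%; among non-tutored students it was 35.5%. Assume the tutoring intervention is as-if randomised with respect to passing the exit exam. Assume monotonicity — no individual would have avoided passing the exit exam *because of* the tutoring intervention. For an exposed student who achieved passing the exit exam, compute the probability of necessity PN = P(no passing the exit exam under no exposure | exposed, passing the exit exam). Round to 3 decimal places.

p₁ = 0.721, p₀ = 0.355.
Under exogeneity and monotonicity, PN = (p₁ − p₀) / p₁.
PN = (0.721 − 0.355) / 0.721 = 0.366 / 0.721 ≈ 0.5076

PN ≈ 0.508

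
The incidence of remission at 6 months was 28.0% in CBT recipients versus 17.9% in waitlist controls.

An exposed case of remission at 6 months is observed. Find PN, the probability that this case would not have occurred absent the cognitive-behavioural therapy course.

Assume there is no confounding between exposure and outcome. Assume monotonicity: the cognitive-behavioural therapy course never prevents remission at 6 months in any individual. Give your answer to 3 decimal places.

PN ≈ 0.361

p₁ = 0.28, p₀ = 0.179.
Under exogeneity and monotonicity, PN = (p₁ − p₀) / p₁.
PN = (0.28 − 0.179) / 0.28 = 0.101 / 0.28 ≈ 0.3607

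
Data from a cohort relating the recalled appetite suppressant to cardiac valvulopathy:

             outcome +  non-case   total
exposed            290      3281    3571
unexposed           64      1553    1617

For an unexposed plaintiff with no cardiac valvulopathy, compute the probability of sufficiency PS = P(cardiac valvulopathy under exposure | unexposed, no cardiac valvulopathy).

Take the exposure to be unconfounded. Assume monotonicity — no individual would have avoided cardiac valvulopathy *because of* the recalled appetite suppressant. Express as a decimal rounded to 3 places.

p₁ = P(outcome | exposed) = 290/3571 = 0.08121
p₀ = P(outcome | unexposed) = 64/1617 = 0.039579
Under exogeneity and monotonicity, PS = (p₁ − p₀) / (1 − p₀).
PS = (0.08121 − 0.039579) / (1 − 0.039579) = 0.04163 / 0.96042 ≈ 0.0433

PS ≈ 0.043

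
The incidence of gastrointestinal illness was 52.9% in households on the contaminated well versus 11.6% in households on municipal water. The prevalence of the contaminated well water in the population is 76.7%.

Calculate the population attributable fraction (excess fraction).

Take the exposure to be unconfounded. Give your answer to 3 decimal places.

PAF ≈ 0.732

p₁ = 0.529, p₀ = 0.116.
Overall risk P(Y=1) = π·p₁ + (1−π)·p₀ = 0.767×0.529 + 0.233×0.116 = 0.43277.
Under exogeneity, PAF = [P(Y=1) − p₀] / P(Y=1).
PAF = (0.43277 − 0.116) / 0.43277 ≈ 0.7320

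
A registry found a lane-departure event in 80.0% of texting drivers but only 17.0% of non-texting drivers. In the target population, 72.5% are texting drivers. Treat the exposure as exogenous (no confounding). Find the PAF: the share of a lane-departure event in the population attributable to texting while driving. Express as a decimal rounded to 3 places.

p₁ = 0.8, p₀ = 0.17.
Overall risk P(Y=1) = π·p₁ + (1−π)·p₀ = 0.725×0.8 + 0.275×0.17 = 0.62675.
Under exogeneity, PAF = [P(Y=1) − p₀] / P(Y=1).
PAF = (0.62675 − 0.17) / 0.62675 ≈ 0.7288

PAF ≈ 0.729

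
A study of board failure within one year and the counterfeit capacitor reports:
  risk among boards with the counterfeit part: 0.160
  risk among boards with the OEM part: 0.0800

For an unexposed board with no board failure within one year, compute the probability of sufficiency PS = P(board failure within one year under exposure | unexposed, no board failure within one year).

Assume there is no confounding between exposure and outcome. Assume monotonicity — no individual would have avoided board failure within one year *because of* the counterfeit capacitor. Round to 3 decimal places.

PS ≈ 0.087

Let p₁ = 0.16, p₀ = 0.08.
Under exogeneity and monotonicity, PS = (p₁ − p₀) / (1 − p₀).
PS = (0.16 − 0.08) / (1 − 0.08) = 0.08 / 0.92 ≈ 0.0870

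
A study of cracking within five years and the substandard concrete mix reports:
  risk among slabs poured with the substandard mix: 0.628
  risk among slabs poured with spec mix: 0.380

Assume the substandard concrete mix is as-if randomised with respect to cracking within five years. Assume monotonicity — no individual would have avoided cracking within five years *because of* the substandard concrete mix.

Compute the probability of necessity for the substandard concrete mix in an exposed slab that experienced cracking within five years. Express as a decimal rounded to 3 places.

Let p₁ = 0.628, p₀ = 0.38.
Under exogeneity and monotonicity, PN = (p₁ − p₀) / p₁.
PN = (0.628 − 0.38) / 0.628 = 0.248 / 0.628 ≈ 0.3949

PN ≈ 0.395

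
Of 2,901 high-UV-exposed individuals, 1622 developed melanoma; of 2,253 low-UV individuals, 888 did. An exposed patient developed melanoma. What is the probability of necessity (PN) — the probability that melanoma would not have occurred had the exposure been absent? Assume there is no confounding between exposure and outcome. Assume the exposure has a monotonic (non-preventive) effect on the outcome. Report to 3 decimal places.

p₁ = P(outcome | exposed) = 1622/2901 = 0.55912
p₀ = P(outcome | unexposed) = 888/2253 = 0.39414
Under exogeneity and monotonicity, PN = (p₁ − p₀) / p₁.
PN = (0.55912 − 0.39414) / 0.55912 = 0.16498 / 0.55912 ≈ 0.2951

PN ≈ 0.295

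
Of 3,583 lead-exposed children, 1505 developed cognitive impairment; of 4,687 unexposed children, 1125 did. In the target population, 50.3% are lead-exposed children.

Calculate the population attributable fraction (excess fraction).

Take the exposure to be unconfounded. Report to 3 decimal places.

PAF ≈ 0.274

p₁ = P(outcome | exposed) = 1505/3583 = 0.42004
p₀ = P(outcome | unexposed) = 1125/4687 = 0.24003
Overall risk P(Y=1) = π·p₁ + (1−π)·p₀ = 0.503×0.42004 + 0.497×0.24003 = 0.33057.
Under exogeneity, PAF = [P(Y=1) − p₀] / P(Y=1).
PAF = (0.33057 − 0.24003) / 0.33057 ≈ 0.2739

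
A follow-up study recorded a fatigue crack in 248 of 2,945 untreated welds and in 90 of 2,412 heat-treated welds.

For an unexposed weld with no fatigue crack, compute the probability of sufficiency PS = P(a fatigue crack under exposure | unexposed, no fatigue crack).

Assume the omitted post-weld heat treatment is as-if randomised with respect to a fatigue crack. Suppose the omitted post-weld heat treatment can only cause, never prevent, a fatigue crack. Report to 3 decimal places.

p₁ = P(outcome | exposed) = 248/2945 = 0.084211
p₀ = P(outcome | unexposed) = 90/2412 = 0.037313
Under exogeneity and monotonicity, PS = (p₁ − p₀) / (1 − p₀).
PS = (0.084211 − 0.037313) / (1 − 0.037313) = 0.046897 / 0.96269 ≈ 0.0487

PS ≈ 0.049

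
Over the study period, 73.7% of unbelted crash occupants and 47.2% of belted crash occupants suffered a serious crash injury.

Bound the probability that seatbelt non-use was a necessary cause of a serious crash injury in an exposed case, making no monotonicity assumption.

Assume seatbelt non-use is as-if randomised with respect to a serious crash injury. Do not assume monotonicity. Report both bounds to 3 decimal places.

p₁ = 0.737, p₀ = 0.472.
Under exogeneity alone the bounds on PN are max{0,(p₁−p₀)/p₁} ≤ PN ≤ min{1,(1−p₀)/p₁}.
  lower = (p₁ − p₀)/p₁ = 0.265 / 0.737 ≈ 0.3596
  upper = min{1, (1 − p₀)/p₁} = 0.528 / 0.737 ≈ 0.7164

0.360 ≤ PN ≤ 0.716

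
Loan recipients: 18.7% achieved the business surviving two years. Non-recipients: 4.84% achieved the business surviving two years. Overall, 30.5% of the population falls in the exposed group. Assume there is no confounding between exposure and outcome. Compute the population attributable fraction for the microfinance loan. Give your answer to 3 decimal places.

PAF ≈ 0.466

p₁ = 0.187, p₀ = 0.0484.
Overall risk P(Y=1) = π·p₁ + (1−π)·p₀ = 0.305×0.187 + 0.695×0.0484 = 0.090673.
Under exogeneity, PAF = [P(Y=1) − p₀] / P(Y=1).
PAF = (0.090673 − 0.0484) / 0.090673 ≈ 0.4662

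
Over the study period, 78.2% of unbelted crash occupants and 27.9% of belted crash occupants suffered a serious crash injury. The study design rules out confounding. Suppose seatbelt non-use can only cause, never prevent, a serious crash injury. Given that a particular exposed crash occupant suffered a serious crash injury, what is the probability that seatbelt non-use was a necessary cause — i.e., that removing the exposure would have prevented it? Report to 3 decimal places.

PN ≈ 0.643

p₁ = 0.782, p₀ = 0.279.
Under exogeneity and monotonicity, PN = (p₁ − p₀) / p₁.
PN = (0.782 − 0.279) / 0.782 = 0.503 / 0.782 ≈ 0.6432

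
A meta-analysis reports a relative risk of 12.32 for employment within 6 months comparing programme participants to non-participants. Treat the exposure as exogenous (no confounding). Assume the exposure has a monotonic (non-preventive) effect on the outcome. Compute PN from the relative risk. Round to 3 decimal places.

Under exogeneity and monotonicity, PN = (RR − 1) / RR = 1 − 1/RR.
PN = (12.32 − 1) / 12.32 = 11.32 / 12.32 ≈ 0.9188

PN ≈ 0.919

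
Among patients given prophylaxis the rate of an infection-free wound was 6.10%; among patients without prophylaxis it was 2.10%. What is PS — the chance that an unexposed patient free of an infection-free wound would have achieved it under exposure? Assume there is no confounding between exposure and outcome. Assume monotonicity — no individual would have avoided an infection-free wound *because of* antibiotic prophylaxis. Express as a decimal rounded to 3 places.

p₁ = 0.061, p₀ = 0.021.
Under exogeneity and monotonicity, PS = (p₁ − p₀) / (1 − p₀).
PS = (0.061 − 0.021) / (1 − 0.021) = 0.04 / 0.979 ≈ 0.0409

PS ≈ 0.041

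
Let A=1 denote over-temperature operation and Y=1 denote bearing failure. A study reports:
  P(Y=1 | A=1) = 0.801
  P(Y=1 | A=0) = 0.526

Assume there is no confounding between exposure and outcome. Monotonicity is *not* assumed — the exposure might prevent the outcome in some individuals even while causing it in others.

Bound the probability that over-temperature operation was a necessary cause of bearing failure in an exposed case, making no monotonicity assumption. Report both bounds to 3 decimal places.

0.343 ≤ PN ≤ 0.592

Let p₁ = 0.801, p₀ = 0.526.
Under exogeneity alone the bounds on PN are max{0,(p₁−p₀)/p₁} ≤ PN ≤ min{1,(1−p₀)/p₁}.
  lower = (p₁ − p₀)/p₁ = 0.275 / 0.801 ≈ 0.3433
  upper = min{1, (1 − p₀)/p₁} = 0.474 / 0.801 ≈ 0.5918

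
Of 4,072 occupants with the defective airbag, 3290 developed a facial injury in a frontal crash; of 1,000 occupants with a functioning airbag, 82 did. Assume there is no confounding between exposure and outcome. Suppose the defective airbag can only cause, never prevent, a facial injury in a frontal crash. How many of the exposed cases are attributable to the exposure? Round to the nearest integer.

about 2956 cases

p₁ = P(outcome | exposed) = 3290/4072 = 0.80796
p₀ = P(outcome | unexposed) = 82/1000 = 0.082
PN = (p₁ − p₀)/p₁ = (0.80796 − 0.082) / 0.80796 ≈ 0.89851.
Attributable cases ≈ PN × (exposed cases) = 0.89851 × 3290 ≈ 2956.10.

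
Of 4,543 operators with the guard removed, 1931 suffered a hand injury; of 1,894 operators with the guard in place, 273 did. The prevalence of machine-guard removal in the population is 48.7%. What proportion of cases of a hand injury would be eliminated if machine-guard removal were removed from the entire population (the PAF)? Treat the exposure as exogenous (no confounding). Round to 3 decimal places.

p₁ = P(outcome | exposed) = 1931/4543 = 0.42505
p₀ = P(outcome | unexposed) = 273/1894 = 0.14414
Overall risk P(Y=1) = π·p₁ + (1−π)·p₀ = 0.487×0.42505 + 0.513×0.14414 = 0.28094.
Under exogeneity, PAF = [P(Y=1) − p₀] / P(Y=1).
PAF = (0.28094 − 0.14414) / 0.28094 ≈ 0.4869

PAF ≈ 0.487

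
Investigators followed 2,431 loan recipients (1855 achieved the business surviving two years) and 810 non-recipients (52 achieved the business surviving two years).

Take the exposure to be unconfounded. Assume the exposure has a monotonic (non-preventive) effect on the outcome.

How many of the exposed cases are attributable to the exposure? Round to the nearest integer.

p₁ = P(outcome | exposed) = 1855/2431 = 0.76306
p₀ = P(outcome | unexposed) = 52/810 = 0.064198
PN = (p₁ − p₀)/p₁ = (0.76306 − 0.064198) / 0.76306 ≈ 0.91587.
Attributable cases ≈ PN × (exposed cases) = 0.91587 × 1855 ≈ 1698.94.

about 1699 cases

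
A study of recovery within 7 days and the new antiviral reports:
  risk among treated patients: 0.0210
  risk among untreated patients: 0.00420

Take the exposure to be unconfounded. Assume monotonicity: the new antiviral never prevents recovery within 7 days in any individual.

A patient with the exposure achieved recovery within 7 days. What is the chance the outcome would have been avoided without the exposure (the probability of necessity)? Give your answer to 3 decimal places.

PN ≈ 0.800

Let p₁ = 0.021, p₀ = 0.0042.
Under exogeneity and monotonicity, PN = (p₁ − p₀) / p₁.
PN = (0.021 − 0.0042) / 0.021 = 0.0168 / 0.021 ≈ 0.8000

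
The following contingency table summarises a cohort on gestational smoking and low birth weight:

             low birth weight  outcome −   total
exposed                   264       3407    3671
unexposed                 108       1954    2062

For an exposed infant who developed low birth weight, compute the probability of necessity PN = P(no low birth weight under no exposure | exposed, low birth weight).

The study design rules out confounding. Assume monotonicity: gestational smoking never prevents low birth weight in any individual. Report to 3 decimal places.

PN ≈ 0.272

p₁ = P(outcome | exposed) = 264/3671 = 0.071915
p₀ = P(outcome | unexposed) = 108/2062 = 0.052376
Under exogeneity and monotonicity, PN = (p₁ − p₀)/p₁.
PN = (0.071915 − 0.052376) / 0.071915 ≈ 0.2717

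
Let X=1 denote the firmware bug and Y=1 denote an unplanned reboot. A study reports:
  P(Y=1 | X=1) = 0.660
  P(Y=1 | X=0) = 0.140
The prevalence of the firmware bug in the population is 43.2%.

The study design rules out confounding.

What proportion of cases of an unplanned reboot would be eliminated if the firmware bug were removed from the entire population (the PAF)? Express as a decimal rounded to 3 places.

PAF ≈ 0.616

Let p₁ = 0.66, p₀ = 0.14.
Overall risk P(Y=1) = π·p₁ + (1−π)·p₀ = 0.432×0.66 + 0.568×0.14 = 0.36464.
Under exogeneity, PAF = [P(Y=1) − p₀] / P(Y=1).
PAF = (0.36464 − 0.14) / 0.36464 ≈ 0.6161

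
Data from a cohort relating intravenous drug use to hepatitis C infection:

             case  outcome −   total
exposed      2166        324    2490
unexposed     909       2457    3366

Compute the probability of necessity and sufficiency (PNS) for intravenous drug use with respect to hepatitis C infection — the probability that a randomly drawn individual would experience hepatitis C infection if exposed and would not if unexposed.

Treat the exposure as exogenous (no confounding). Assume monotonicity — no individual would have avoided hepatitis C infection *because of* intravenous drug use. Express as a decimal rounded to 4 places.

p₁ = P(outcome | exposed) = 2166/2490 = 0.86988
p₀ = P(outcome | unexposed) = 909/3366 = 0.27005
Under exogeneity and monotonicity, PNS = p₁ − p₀.
PNS = 0.86988 − 0.27005 = 0.59983

PNS ≈ 0.5998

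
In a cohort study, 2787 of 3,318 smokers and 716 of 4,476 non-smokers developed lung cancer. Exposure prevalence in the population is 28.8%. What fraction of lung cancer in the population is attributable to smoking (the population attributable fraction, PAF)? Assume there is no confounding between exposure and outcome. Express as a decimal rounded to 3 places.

PAF ≈ 0.550

p₁ = P(outcome | exposed) = 2787/3318 = 0.83996
p₀ = P(outcome | unexposed) = 716/4476 = 0.15996
Overall risk P(Y=1) = π·p₁ + (1−π)·p₀ = 0.288×0.83996 + 0.712×0.15996 = 0.3558.
Under exogeneity, PAF = [P(Y=1) − p₀] / P(Y=1).
PAF = (0.3558 − 0.15996) / 0.3558 ≈ 0.5504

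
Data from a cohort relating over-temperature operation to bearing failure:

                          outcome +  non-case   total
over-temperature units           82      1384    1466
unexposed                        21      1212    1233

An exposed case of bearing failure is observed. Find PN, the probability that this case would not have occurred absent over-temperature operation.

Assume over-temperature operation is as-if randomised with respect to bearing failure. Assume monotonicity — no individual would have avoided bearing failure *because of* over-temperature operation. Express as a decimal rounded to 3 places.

PN ≈ 0.696

p₁ = P(outcome | exposed) = 82/1466 = 0.055935
p₀ = P(outcome | unexposed) = 21/1233 = 0.017032
Under exogeneity and monotonicity, PN = (p₁ − p₀)/p₁.
PN = (0.055935 − 0.017032) / 0.055935 ≈ 0.6955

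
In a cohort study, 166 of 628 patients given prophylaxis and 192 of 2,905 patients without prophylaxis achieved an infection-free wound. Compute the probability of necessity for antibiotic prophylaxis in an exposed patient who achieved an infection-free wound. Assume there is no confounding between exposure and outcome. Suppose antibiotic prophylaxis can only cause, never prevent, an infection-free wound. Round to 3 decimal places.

PN ≈ 0.750

p₁ = P(outcome | exposed) = 166/628 = 0.26433
p₀ = P(outcome | unexposed) = 192/2905 = 0.066093
Under exogeneity and monotonicity, PN = (p₁ − p₀) / p₁.
PN = (0.26433 − 0.066093) / 0.26433 = 0.19824 / 0.26433 ≈ 0.7500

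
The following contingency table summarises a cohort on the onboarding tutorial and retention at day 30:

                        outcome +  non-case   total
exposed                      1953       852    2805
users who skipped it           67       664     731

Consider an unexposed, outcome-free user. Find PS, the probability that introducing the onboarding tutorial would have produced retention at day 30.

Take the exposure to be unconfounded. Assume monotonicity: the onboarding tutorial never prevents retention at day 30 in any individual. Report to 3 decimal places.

p₁ = P(outcome | exposed) = 1953/2805 = 0.69626
p₀ = P(outcome | unexposed) = 67/731 = 0.091655
Under exogeneity and monotonicity, PS = (p₁ − p₀) / (1 − p₀).
PS = (0.69626 − 0.091655) / (1 − 0.091655) = 0.6046 / 0.90834 ≈ 0.6656

PS ≈ 0.666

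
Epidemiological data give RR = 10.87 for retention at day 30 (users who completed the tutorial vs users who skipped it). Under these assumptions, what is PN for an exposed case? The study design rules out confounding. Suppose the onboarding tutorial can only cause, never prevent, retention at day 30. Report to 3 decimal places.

PN ≈ 0.908

Under exogeneity and monotonicity, PN = (RR − 1) / RR = 1 − 1/RR.
PN = (10.87 − 1) / 10.87 = 9.87 / 10.87 ≈ 0.9080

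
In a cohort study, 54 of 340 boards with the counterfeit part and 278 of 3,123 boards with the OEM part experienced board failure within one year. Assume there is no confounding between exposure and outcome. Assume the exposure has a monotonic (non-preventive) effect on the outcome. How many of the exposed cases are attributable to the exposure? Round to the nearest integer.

p₁ = P(outcome | exposed) = 54/340 = 0.15882
p₀ = P(outcome | unexposed) = 278/3123 = 0.089017
PN = (p₁ − p₀)/p₁ = (0.15882 − 0.089017) / 0.15882 ≈ 0.43952.
Attributable cases ≈ PN × (exposed cases) = 0.43952 × 54 ≈ 23.73.

about 24 cases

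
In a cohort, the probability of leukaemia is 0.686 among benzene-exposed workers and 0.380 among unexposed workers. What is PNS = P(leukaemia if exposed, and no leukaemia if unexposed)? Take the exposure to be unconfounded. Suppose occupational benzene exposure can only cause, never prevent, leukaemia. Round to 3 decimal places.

PNS ≈ 0.306

Let p₁ = 0.686, p₀ = 0.38.
Under exogeneity and monotonicity, PNS = p₁ − p₀.
PNS = 0.686 − 0.38 = 0.306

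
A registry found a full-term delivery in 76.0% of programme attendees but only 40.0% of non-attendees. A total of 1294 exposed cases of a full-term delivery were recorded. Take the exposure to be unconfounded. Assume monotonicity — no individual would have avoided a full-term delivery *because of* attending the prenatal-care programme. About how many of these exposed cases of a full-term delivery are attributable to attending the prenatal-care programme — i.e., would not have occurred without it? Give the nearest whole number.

p₁ = 0.76, p₀ = 0.4.
PN = (p₁ − p₀)/p₁ = (0.76 − 0.4) / 0.76 ≈ 0.47368.
Attributable cases ≈ PN × (exposed cases) = 0.47368 × 1294 ≈ 612.95.

about 613 cases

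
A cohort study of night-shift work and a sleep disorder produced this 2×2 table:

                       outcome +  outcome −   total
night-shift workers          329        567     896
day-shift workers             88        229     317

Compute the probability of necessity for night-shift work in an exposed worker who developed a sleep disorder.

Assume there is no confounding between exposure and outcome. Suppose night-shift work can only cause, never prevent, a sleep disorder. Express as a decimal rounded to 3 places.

p₁ = P(outcome | exposed) = 329/896 = 0.36719
p₀ = P(outcome | unexposed) = 88/317 = 0.2776
Under exogeneity and monotonicity, PN = (p₁ − p₀)/p₁.
PN = (0.36719 − 0.2776) / 0.36719 ≈ 0.2440

PN ≈ 0.244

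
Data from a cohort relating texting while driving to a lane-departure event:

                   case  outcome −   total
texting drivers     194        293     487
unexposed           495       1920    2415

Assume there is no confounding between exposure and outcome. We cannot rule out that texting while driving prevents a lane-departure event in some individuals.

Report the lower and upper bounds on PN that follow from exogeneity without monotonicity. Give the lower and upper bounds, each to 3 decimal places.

0.485 ≤ PN ≤ 1.000

p₁ = P(outcome | exposed) = 194/487 = 0.39836
p₀ = P(outcome | unexposed) = 495/2415 = 0.20497
Under exogeneity alone the bounds on PN are max{0,(p₁−p₀)/p₁} ≤ PN ≤ min{1,(1−p₀)/p₁}.
  lower = (p₁ − p₀)/p₁ = 0.19339 / 0.39836 ≈ 0.4855
  upper = min{1, (1 − p₀)/p₁} = 0.79503 / 0.39836 ≈ 1.9958 → capped at 1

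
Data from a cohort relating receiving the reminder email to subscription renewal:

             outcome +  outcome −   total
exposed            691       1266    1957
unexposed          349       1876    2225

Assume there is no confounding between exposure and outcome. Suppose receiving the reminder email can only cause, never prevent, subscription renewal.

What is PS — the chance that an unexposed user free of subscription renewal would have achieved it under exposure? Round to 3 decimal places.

p₁ = P(outcome | exposed) = 691/1957 = 0.35309
p₀ = P(outcome | unexposed) = 349/2225 = 0.15685
Under exogeneity and monotonicity, PS = (p₁ − p₀)/(1 − p₀).
PS = (0.35309 − 0.15685) / 0.84315 ≈ 0.2327

PS ≈ 0.233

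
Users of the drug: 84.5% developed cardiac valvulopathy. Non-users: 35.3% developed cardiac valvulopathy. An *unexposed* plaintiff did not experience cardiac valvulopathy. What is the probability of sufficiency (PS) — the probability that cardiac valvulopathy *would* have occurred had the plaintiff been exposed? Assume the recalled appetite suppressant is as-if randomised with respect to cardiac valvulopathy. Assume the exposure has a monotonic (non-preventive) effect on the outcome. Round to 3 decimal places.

p₁ = 0.845, p₀ = 0.353.
Under exogeneity and monotonicity, PS = (p₁ − p₀) / (1 − p₀).
PS = (0.845 − 0.353) / (1 − 0.353) = 0.492 / 0.647 ≈ 0.7604

PS ≈ 0.760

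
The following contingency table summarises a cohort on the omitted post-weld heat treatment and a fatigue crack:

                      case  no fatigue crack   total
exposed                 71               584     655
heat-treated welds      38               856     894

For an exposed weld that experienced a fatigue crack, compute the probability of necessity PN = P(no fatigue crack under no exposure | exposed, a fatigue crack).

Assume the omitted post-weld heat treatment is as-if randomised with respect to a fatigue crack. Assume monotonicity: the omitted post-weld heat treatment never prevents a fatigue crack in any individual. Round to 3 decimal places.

PN ≈ 0.608

p₁ = P(outcome | exposed) = 71/655 = 0.1084
p₀ = P(outcome | unexposed) = 38/894 = 0.042506
Under exogeneity and monotonicity, PN = (p₁ − p₀)/p₁.
PN = (0.1084 − 0.042506) / 0.1084 ≈ 0.6079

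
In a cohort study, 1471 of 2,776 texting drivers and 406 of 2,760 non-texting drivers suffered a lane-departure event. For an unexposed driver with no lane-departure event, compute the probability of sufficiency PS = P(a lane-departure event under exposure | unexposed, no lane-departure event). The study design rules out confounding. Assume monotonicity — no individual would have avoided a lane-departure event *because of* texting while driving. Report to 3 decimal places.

p₁ = P(outcome | exposed) = 1471/2776 = 0.5299
p₀ = P(outcome | unexposed) = 406/2760 = 0.1471
Under exogeneity and monotonicity, PS = (p₁ − p₀) / (1 − p₀).
PS = (0.5299 − 0.1471) / (1 − 0.1471) = 0.3828 / 0.8529 ≈ 0.4488

PS ≈ 0.449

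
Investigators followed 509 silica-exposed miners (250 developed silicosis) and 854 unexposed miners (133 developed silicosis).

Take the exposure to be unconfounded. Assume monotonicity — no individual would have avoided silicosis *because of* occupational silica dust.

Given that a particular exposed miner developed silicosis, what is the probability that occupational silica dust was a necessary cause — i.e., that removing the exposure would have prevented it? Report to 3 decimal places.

p₁ = P(outcome | exposed) = 250/509 = 0.49116
p₀ = P(outcome | unexposed) = 133/854 = 0.15574
Under exogeneity and monotonicity, PN = (p₁ − p₀) / p₁.
PN = (0.49116 − 0.15574) / 0.49116 = 0.33542 / 0.49116 ≈ 0.6829

PN ≈ 0.683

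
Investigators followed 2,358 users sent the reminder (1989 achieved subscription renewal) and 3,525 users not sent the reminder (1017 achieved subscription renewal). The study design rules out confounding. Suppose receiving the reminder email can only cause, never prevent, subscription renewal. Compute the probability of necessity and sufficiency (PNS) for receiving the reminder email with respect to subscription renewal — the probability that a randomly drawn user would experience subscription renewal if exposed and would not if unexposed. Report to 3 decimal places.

PNS ≈ 0.555

p₁ = P(outcome | exposed) = 1989/2358 = 0.84351
p₀ = P(outcome | unexposed) = 1017/3525 = 0.28851
Under exogeneity and monotonicity, PNS = p₁ − p₀.
PNS = 0.84351 − 0.28851 = 0.555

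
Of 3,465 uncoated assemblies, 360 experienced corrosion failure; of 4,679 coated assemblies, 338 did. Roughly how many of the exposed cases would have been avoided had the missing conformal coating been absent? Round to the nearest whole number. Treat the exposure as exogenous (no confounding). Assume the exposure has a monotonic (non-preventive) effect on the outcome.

about 110 cases

p₁ = P(outcome | exposed) = 360/3465 = 0.1039
p₀ = P(outcome | unexposed) = 338/4679 = 0.072238
PN = (p₁ − p₀)/p₁ = (0.1039 − 0.072238) / 0.1039 ≈ 0.30471.
Attributable cases ≈ PN × (exposed cases) = 0.30471 × 360 ≈ 109.70.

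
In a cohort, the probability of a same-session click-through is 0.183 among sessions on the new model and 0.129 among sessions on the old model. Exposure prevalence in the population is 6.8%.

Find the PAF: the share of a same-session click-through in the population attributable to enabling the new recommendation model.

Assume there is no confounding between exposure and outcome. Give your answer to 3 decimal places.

PAF ≈ 0.028

Let p₁ = 0.183, p₀ = 0.129.
Overall risk P(Y=1) = π·p₁ + (1−π)·p₀ = 0.068×0.183 + 0.932×0.129 = 0.13267.
Under exogeneity, PAF = [P(Y=1) − p₀] / P(Y=1).
PAF = (0.13267 − 0.129) / 0.13267 ≈ 0.0277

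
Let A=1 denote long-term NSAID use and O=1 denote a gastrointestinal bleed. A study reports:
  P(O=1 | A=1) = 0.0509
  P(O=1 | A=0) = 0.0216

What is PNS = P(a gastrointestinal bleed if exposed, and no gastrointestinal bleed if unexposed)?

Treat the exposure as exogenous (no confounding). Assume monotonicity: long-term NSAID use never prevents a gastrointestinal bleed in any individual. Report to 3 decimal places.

Let p₁ = 0.0509, p₀ = 0.0216.
Under exogeneity and monotonicity, PNS = p₁ − p₀.
PNS = 0.0509 − 0.0216 = 0.0293

PNS ≈ 0.029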